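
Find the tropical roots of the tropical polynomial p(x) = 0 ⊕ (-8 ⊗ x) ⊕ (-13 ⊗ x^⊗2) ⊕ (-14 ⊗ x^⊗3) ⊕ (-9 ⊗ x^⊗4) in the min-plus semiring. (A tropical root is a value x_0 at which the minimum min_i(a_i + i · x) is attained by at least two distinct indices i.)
Roots: {-5, 1, 5, 8}

Each tropical root is a break point of the lower envelope of the lines y = a_i + i · x (there are 5 lines, with slopes 0, 1, ..., 4). Only the lines that attain the minimum somewhere contribute to roots; other lines are dominated. Here the surviving (envelope) indices are i = 4, i = 3, i = 2, i = 1, i = 0.
Intersections between consecutive envelope lines give the roots: for adjacent envelope indices i < j the intersection is x = (a_i − a_j) / (j − i). Reading off the sorted break points: {-5, 1, 5, 8}.
Verification: at each break x_0, at least two indices attain the minimum of min_i(a_i + i · x_0).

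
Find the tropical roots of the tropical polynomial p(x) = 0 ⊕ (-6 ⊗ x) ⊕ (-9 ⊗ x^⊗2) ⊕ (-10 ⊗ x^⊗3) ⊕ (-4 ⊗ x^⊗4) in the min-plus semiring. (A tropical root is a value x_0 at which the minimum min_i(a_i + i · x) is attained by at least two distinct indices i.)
Roots: {-6, 1, 3, 6}

Each tropical root is a break point of the lower envelope of the lines y = a_i + i · x (there are 5 lines, with slopes 0, 1, ..., 4). Only the lines that attain the minimum somewhere contribute to roots; other lines are dominated. Here the surviving (envelope) indices are i = 4, i = 3, i = 2, i = 1, i = 0.
Intersections between consecutive envelope lines give the roots: for adjacent envelope indices i < j the intersection is x = (a_i − a_j) / (j − i). Reading off the sorted break points: {-6, 1, 3, 6}.
Verification: at each break x_0, at least two indices attain the minimum of min_i(a_i + i · x_0).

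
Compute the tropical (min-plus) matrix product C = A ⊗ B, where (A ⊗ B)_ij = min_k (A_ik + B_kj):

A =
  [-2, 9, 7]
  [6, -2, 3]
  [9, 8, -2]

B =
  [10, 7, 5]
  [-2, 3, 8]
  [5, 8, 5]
A ⊗ B =
  [7, 5, 3]
  [-4, 1, 6]
  [3, 6, 3]

Apply the min-plus product entry-by-entry:
  C[0][0] = min over k of (A[0][0] + B[0][0] = -2 + 10 = 8, A[0][1] + B[1][0] = 9 + -2 = 7, A[0][2] + B[2][0] = 7 + 5 = 12) = 7 (attained at k = 1)
  C[0][1] = min over k of (A[0][0] + B[0][1] = -2 + 7 = 5, A[0][1] + B[1][1] = 9 + 3 = 12, A[0][2] + B[2][1] = 7 + 8 = 15) = 5 (attained at k = 0)
  C[0][2] = min over k of (A[0][0] + B[0][2] = -2 + 5 = 3, A[0][1] + B[1][2] = 9 + 8 = 17, A[0][2] + B[2][2] = 7 + 5 = 12) = 3 (attained at k = 0)
  C[1][0] = min over k of (A[1][0] + B[0][0] = 6 + 10 = 16, A[1][1] + B[1][0] = -2 + -2 = -4, A[1][2] + B[2][0] = 3 + 5 = 8) = -4 (attained at k = 1)
  C[1][1] = min over k of (A[1][0] + B[0][1] = 6 + 7 = 13, A[1][1] + B[1][1] = -2 + 3 = 1, A[1][2] + B[2][1] = 3 + 8 = 11) = 1 (attained at k = 1)
  C[1][2] = min over k of (A[1][0] + B[0][2] = 6 + 5 = 11, A[1][1] + B[1][2] = -2 + 8 = 6, A[1][2] + B[2][2] = 3 + 5 = 8) = 6 (attained at k = 1)
  C[2][0] = min over k of (A[2][0] + B[0][0] = 9 + 10 = 19, A[2][1] + B[1][0] = 8 + -2 = 6, A[2][2] + B[2][0] = -2 + 5 = 3) = 3 (attained at k = 2)
  C[2][1] = min over k of (A[2][0] + B[0][1] = 9 + 7 = 16, A[2][1] + B[1][1] = 8 + 3 = 11, A[2][2] + B[2][1] = -2 + 8 = 6) = 6 (attained at k = 2)
  C[2][2] = min over k of (A[2][0] + B[0][2] = 9 + 5 = 14, A[2][1] + B[1][2] = 8 + 8 = 16, A[2][2] + B[2][2] = -2 + 5 = 3) = 3 (attained at k = 2)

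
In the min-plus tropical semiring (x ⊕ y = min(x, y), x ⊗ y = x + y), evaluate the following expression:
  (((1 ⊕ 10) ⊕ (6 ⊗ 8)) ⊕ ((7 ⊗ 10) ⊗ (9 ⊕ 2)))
(((1 ⊕ 10) ⊕ (6 ⊗ 8)) ⊕ ((7 ⊗ 10) ⊗ (9 ⊕ 2))) = 1

Expand innermost to outermost. Recall ⊕ takes the minimum of its arguments and ⊗ takes their sum. Working out the expression (((1 ⊕ 10) ⊕ (6 ⊗ 8)) ⊕ ((7 ⊗ 10) ⊗ (9 ⊕ 2))) gives 1.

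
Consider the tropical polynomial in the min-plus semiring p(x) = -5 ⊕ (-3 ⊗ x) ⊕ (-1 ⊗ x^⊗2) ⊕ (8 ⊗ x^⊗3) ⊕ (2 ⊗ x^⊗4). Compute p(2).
p(2) = -5

A tropical monomial a ⊗ x^⊗i evaluates to a + i · x. Evaluating each term at x = 2:
  Term 0 contributes -5 + 0 · 2 = -5
  Term 1 contributes -3 + 1 · 2 = -1
  Term 2 contributes -1 + 2 · 2 = 3
  Term 3 contributes 8 + 3 · 2 = 14
  Term 4 contributes 2 + 4 · 2 = 10
p(2) = ⊕ of these = min[-5, -1, 3, 14, 10] = -5.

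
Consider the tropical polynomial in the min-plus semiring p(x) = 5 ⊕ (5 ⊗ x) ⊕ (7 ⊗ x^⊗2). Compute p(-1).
p(-1) = 4

A tropical monomial a ⊗ x^⊗i evaluates to a + i · x. Evaluating each term at x = -1:
  Term 0 contributes 5 + 0 · -1 = 5
  Term 1 contributes 5 + 1 · -1 = 4
  Term 2 contributes 7 + 2 · -1 = 5
p(-1) = ⊕ of these = min[5, 4, 5] = 4.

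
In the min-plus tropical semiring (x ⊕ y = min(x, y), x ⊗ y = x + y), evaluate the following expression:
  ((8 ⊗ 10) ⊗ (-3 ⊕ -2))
((8 ⊗ 10) ⊗ (-3 ⊕ -2)) = 15

Expand innermost to outermost. Recall ⊕ takes the minimum of its arguments and ⊗ takes their sum. Working out the expression ((8 ⊗ 10) ⊗ (-3 ⊕ -2)) gives 15.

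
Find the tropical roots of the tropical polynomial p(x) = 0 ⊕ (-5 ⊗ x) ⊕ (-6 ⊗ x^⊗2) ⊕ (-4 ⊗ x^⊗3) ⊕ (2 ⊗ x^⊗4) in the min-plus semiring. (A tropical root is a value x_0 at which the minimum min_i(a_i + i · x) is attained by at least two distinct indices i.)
Roots: {-6, -2, 1, 5}

Each tropical root is a break point of the lower envelope of the lines y = a_i + i · x (there are 5 lines, with slopes 0, 1, ..., 4). Only the lines that attain the minimum somewhere contribute to roots; other lines are dominated. Here the surviving (envelope) indices are i = 4, i = 3, i = 2, i = 1, i = 0.
Intersections between consecutive envelope lines give the roots: for adjacent envelope indices i < j the intersection is x = (a_i − a_j) / (j − i). Reading off the sorted break points: {-6, -2, 1, 5}.
Verification: at each break x_0, at least two indices attain the minimum of min_i(a_i + i · x_0).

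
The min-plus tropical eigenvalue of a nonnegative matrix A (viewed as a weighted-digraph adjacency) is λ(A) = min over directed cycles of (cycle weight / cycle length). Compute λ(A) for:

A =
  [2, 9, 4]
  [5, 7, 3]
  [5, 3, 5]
λ(A) = 2

Enumerate directed cycles and compute their means (weight / length). Sample:
  cycle 0 → 0: weight = 2, length = 1, mean = 2/1 ≈ 2.000
  cycle 1 → 1: weight = 7, length = 1, mean = 7/1 ≈ 7.000
  cycle 2 → 2: weight = 5, length = 1, mean = 5/1 ≈ 5.000
  cycle 0 → 1 → 0: weight = 14, length = 2, mean = 14/2 ≈ 7.000
  cycle 0 → 2 → 0: weight = 9, length = 2, mean = 9/2 ≈ 4.500
  cycle 1 → 0 → 1: weight = 14, length = 2, mean = 14/2 ≈ 7.000
Minimum mean = 2.000, attained e.g. along the cycle 0 → 0 with weight 2 and length 1. So λ(A) = 2/1 = 2.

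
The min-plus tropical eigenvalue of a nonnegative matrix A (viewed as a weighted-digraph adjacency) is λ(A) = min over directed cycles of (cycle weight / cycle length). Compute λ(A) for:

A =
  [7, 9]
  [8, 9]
λ(A) = 7

Enumerate directed cycles and compute their means (weight / length). Sample:
  cycle 0 → 0: weight = 7, length = 1, mean = 7/1 ≈ 7.000
  cycle 1 → 1: weight = 9, length = 1, mean = 9/1 ≈ 9.000
  cycle 0 → 1 → 0: weight = 17, length = 2, mean = 17/2 ≈ 8.500
  cycle 1 → 0 → 1: weight = 17, length = 2, mean = 17/2 ≈ 8.500
Minimum mean = 7.000, attained e.g. along the cycle 0 → 0 with weight 7 and length 1. So λ(A) = 7/1 = 7.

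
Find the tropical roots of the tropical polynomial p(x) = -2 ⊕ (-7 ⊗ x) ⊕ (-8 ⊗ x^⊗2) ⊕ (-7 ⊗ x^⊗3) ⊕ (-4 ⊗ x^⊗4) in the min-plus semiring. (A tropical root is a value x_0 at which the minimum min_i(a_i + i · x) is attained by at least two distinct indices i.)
Roots: {-3, -1, 1, 5}

Each tropical root is a break point of the lower envelope of the lines y = a_i + i · x (there are 5 lines, with slopes 0, 1, ..., 4). Only the lines that attain the minimum somewhere contribute to roots; other lines are dominated. Here the surviving (envelope) indices are i = 4, i = 3, i = 2, i = 1, i = 0.
Intersections between consecutive envelope lines give the roots: for adjacent envelope indices i < j the intersection is x = (a_i − a_j) / (j − i). Reading off the sorted break points: {-3, -1, 1, 5}.
Verification: at each break x_0, at least two indices attain the minimum of min_i(a_i + i · x_0).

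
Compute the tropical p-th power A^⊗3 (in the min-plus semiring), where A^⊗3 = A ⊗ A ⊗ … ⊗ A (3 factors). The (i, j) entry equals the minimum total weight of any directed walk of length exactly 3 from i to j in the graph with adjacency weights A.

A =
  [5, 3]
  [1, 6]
A^⊗3 =
  [9, 7]
  [5, 9]

Each entry (A^⊗3)_ij equals the minimum over all length-3 walks i = v_0 → v_1 → … → v_3 = j of Σ_t A[v_t][v_{t+1}]. For example, for (i, j) = (0, 1) we minimise over 4 possible intermediate vertex sequences; the minimum is 7, attained along the walk 0 → 1 → 0 → 1.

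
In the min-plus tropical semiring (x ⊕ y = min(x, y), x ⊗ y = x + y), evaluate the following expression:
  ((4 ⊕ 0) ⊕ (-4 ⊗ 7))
((4 ⊕ 0) ⊕ (-4 ⊗ 7)) = 0

Expand innermost to outermost. Recall ⊕ takes the minimum of its arguments and ⊗ takes their sum. Working out the expression ((4 ⊕ 0) ⊕ (-4 ⊗ 7)) gives 0.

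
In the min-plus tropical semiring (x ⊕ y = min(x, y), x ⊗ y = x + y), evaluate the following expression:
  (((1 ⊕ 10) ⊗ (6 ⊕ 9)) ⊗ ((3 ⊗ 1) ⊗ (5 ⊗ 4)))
(((1 ⊕ 10) ⊗ (6 ⊕ 9)) ⊗ ((3 ⊗ 1) ⊗ (5 ⊗ 4))) = 20

Expand innermost to outermost. Recall ⊕ takes the minimum of its arguments and ⊗ takes their sum. Working out the expression (((1 ⊕ 10) ⊗ (6 ⊕ 9)) ⊗ ((3 ⊗ 1) ⊗ (5 ⊗ 4))) gives 20.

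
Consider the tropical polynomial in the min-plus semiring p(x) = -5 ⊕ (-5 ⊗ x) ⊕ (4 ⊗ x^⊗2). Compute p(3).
p(3) = -5

A tropical monomial a ⊗ x^⊗i evaluates to a + i · x. Evaluating each term at x = 3:
  Term 0 contributes -5 + 0 · 3 = -5
  Term 1 contributes -5 + 1 · 3 = -2
  Term 2 contributes 4 + 2 · 3 = 10
p(3) = ⊕ of these = min[-5, -2, 10] = -5.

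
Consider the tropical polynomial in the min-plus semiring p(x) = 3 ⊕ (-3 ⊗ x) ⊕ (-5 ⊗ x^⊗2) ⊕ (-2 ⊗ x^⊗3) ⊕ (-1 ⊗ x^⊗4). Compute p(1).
p(1) = -3

A tropical monomial a ⊗ x^⊗i evaluates to a + i · x. Evaluating each term at x = 1:
  Term 0 contributes 3 + 0 · 1 = 3
  Term 1 contributes -3 + 1 · 1 = -2
  Term 2 contributes -5 + 2 · 1 = -3
  Term 3 contributes -2 + 3 · 1 = 1
  Term 4 contributes -1 + 4 · 1 = 3
p(1) = ⊕ of these = min[3, -2, -3, 1, 3] = -3.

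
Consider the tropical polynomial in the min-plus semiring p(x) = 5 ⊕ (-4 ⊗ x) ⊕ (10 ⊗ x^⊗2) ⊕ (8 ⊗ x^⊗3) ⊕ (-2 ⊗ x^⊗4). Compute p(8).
p(8) = 4

A tropical monomial a ⊗ x^⊗i evaluates to a + i · x. Evaluating each term at x = 8:
  Term 0 contributes 5 + 0 · 8 = 5
  Term 1 contributes -4 + 1 · 8 = 4
  Term 2 contributes 10 + 2 · 8 = 26
  Term 3 contributes 8 + 3 · 8 = 32
  Term 4 contributes -2 + 4 · 8 = 30
p(8) = ⊕ of these = min[5, 4, 26, 32, 30] = 4.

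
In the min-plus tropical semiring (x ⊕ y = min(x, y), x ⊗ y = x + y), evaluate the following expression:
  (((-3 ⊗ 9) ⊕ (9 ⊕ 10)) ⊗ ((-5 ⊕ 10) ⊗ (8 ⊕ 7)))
(((-3 ⊗ 9) ⊕ (9 ⊕ 10)) ⊗ ((-5 ⊕ 10) ⊗ (8 ⊕ 7))) = 8

Expand innermost to outermost. Recall ⊕ takes the minimum of its arguments and ⊗ takes their sum. Working out the expression (((-3 ⊗ 9) ⊕ (9 ⊕ 10)) ⊗ ((-5 ⊕ 10) ⊗ (8 ⊕ 7))) gives 8.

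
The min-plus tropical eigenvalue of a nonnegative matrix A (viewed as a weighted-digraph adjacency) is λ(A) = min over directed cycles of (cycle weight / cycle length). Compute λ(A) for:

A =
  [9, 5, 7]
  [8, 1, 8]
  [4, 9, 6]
λ(A) = 1

Enumerate directed cycles and compute their means (weight / length). Sample:
  cycle 0 → 0: weight = 9, length = 1, mean = 9/1 ≈ 9.000
  cycle 1 → 1: weight = 1, length = 1, mean = 1/1 ≈ 1.000
  cycle 2 → 2: weight = 6, length = 1, mean = 6/1 ≈ 6.000
  cycle 0 → 1 → 0: weight = 13, length = 2, mean = 13/2 ≈ 6.500
  cycle 0 → 2 → 0: weight = 11, length = 2, mean = 11/2 ≈ 5.500
  cycle 1 → 0 → 1: weight = 13, length = 2, mean = 13/2 ≈ 6.500
Minimum mean = 1.000, attained e.g. along the cycle 1 → 1 with weight 1 and length 1. So λ(A) = 1/1 = 1.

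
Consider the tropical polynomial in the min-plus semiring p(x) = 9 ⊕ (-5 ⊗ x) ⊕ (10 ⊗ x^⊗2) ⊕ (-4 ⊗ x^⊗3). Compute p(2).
p(2) = -3

A tropical monomial a ⊗ x^⊗i evaluates to a + i · x. Evaluating each term at x = 2:
  Term 0 contributes 9 + 0 · 2 = 9
  Term 1 contributes -5 + 1 · 2 = -3
  Term 2 contributes 10 + 2 · 2 = 14
  Term 3 contributes -4 + 3 · 2 = 2
p(2) = ⊕ of these = min[9, -3, 14, 2] = -3.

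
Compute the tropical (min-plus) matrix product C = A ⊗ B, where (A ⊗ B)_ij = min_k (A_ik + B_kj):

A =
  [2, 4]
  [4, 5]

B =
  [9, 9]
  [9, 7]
A ⊗ B =
  [11, 11]
  [13, 12]

Apply the min-plus product entry-by-entry:
  C[0][0] = min over k of (A[0][0] + B[0][0] = 2 + 9 = 11, A[0][1] + B[1][0] = 4 + 9 = 13) = 11 (attained at k = 0)
  C[0][1] = min over k of (A[0][0] + B[0][1] = 2 + 9 = 11, A[0][1] + B[1][1] = 4 + 7 = 11) = 11 (attained at k = 0)
  C[1][0] = min over k of (A[1][0] + B[0][0] = 4 + 9 = 13, A[1][1] + B[1][0] = 5 + 9 = 14) = 13 (attained at k = 0)
  C[1][1] = min over k of (A[1][0] + B[0][1] = 4 + 9 = 13, A[1][1] + B[1][1] = 5 + 7 = 12) = 12 (attained at k = 1)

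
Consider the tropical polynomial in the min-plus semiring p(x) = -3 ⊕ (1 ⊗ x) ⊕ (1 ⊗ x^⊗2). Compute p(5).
p(5) = -3

A tropical monomial a ⊗ x^⊗i evaluates to a + i · x. Evaluating each term at x = 5:
  Term 0 contributes -3 + 0 · 5 = -3
  Term 1 contributes 1 + 1 · 5 = 6
  Term 2 contributes 1 + 2 · 5 = 11
p(5) = ⊕ of these = min[-3, 6, 11] = -3.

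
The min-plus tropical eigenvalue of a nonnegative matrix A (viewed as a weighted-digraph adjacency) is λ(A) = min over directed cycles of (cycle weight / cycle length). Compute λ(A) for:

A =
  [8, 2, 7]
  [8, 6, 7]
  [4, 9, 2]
λ(A) = 2

Enumerate directed cycles and compute their means (weight / length). Sample:
  cycle 0 → 0: weight = 8, length = 1, mean = 8/1 ≈ 8.000
  cycle 1 → 1: weight = 6, length = 1, mean = 6/1 ≈ 6.000
  cycle 2 → 2: weight = 2, length = 1, mean = 2/1 ≈ 2.000
  cycle 0 → 1 → 0: weight = 10, length = 2, mean = 10/2 ≈ 5.000
  cycle 0 → 2 → 0: weight = 11, length = 2, mean = 11/2 ≈ 5.500
  cycle 1 → 0 → 1: weight = 10, length = 2, mean = 10/2 ≈ 5.000
Minimum mean = 2.000, attained e.g. along the cycle 2 → 2 with weight 2 and length 1. So λ(A) = 2/1 = 2.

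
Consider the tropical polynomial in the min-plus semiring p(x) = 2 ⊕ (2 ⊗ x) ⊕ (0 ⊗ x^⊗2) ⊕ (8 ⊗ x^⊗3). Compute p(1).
p(1) = 2

A tropical monomial a ⊗ x^⊗i evaluates to a + i · x. Evaluating each term at x = 1:
  Term 0 contributes 2 + 0 · 1 = 2
  Term 1 contributes 2 + 1 · 1 = 3
  Term 2 contributes 0 + 2 · 1 = 2
  Term 3 contributes 8 + 3 · 1 = 11
p(1) = ⊕ of these = min[2, 3, 2, 11] = 2.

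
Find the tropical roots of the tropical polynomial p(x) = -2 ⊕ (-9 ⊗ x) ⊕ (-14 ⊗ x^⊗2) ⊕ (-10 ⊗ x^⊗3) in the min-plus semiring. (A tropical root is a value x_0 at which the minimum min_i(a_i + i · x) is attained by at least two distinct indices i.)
Roots: {-4, 5, 7}

Each tropical root is a break point of the lower envelope of the lines y = a_i + i · x (there are 4 lines, with slopes 0, 1, ..., 3). Only the lines that attain the minimum somewhere contribute to roots; other lines are dominated. Here the surviving (envelope) indices are i = 3, i = 2, i = 1, i = 0.
Intersections between consecutive envelope lines give the roots: for adjacent envelope indices i < j the intersection is x = (a_i − a_j) / (j − i). Reading off the sorted break points: {-4, 5, 7}.
Verification: at each break x_0, at least two indices attain the minimum of min_i(a_i + i · x_0).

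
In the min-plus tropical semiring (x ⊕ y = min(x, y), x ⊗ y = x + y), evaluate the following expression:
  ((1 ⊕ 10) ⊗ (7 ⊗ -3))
((1 ⊕ 10) ⊗ (7 ⊗ -3)) = 5

Expand innermost to outermost. Recall ⊕ takes the minimum of its arguments and ⊗ takes their sum. Working out the expression ((1 ⊕ 10) ⊗ (7 ⊗ -3)) gives 5.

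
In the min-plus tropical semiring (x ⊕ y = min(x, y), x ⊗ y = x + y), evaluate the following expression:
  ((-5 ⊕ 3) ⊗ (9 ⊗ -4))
((-5 ⊕ 3) ⊗ (9 ⊗ -4)) = 0

Expand innermost to outermost. Recall ⊕ takes the minimum of its arguments and ⊗ takes their sum. Working out the expression ((-5 ⊕ 3) ⊗ (9 ⊗ -4)) gives 0.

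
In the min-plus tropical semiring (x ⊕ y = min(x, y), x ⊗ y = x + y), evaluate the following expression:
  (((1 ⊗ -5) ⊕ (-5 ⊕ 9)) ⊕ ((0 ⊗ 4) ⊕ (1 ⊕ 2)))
(((1 ⊗ -5) ⊕ (-5 ⊕ 9)) ⊕ ((0 ⊗ 4) ⊕ (1 ⊕ 2))) = -5

Expand innermost to outermost. Recall ⊕ takes the minimum of its arguments and ⊗ takes their sum. Working out the expression (((1 ⊗ -5) ⊕ (-5 ⊕ 9)) ⊕ ((0 ⊗ 4) ⊕ (1 ⊕ 2))) gives -5.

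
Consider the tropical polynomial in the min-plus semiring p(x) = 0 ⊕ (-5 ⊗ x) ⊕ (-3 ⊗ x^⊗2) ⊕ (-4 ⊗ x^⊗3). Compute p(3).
p(3) = -2

A tropical monomial a ⊗ x^⊗i evaluates to a + i · x. Evaluating each term at x = 3:
  Term 0 contributes 0 + 0 · 3 = 0
  Term 1 contributes -5 + 1 · 3 = -2
  Term 2 contributes -3 + 2 · 3 = 3
  Term 3 contributes -4 + 3 · 3 = 5
p(3) = ⊕ of these = min[0, -2, 3, 5] = -2.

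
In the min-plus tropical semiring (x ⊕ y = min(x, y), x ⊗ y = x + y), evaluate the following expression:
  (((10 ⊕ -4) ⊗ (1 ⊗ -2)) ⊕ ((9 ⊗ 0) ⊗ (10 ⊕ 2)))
(((10 ⊕ -4) ⊗ (1 ⊗ -2)) ⊕ ((9 ⊗ 0) ⊗ (10 ⊕ 2))) = -5

Expand innermost to outermost. Recall ⊕ takes the minimum of its arguments and ⊗ takes their sum. Working out the expression (((10 ⊕ -4) ⊗ (1 ⊗ -2)) ⊕ ((9 ⊗ 0) ⊗ (10 ⊕ 2))) gives -5.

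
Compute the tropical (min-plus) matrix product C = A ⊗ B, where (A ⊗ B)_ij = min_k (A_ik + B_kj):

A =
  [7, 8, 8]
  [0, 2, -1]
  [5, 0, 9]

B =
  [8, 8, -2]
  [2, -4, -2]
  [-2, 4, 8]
A ⊗ B =
  [6, 4, 5]
  [-3, -2, -2]
  [2, -4, -2]

Apply the min-plus product entry-by-entry:
  C[0][0] = min over k of (A[0][0] + B[0][0] = 7 + 8 = 15, A[0][1] + B[1][0] = 8 + 2 = 10, A[0][2] + B[2][0] = 8 + -2 = 6) = 6 (attained at k = 2)
  C[0][1] = min over k of (A[0][0] + B[0][1] = 7 + 8 = 15, A[0][1] + B[1][1] = 8 + -4 = 4, A[0][2] + B[2][1] = 8 + 4 = 12) = 4 (attained at k = 1)
  C[0][2] = min over k of (A[0][0] + B[0][2] = 7 + -2 = 5, A[0][1] + B[1][2] = 8 + -2 = 6, A[0][2] + B[2][2] = 8 + 8 = 16) = 5 (attained at k = 0)
  C[1][0] = min over k of (A[1][0] + B[0][0] = 0 + 8 = 8, A[1][1] + B[1][0] = 2 + 2 = 4, A[1][2] + B[2][0] = -1 + -2 = -3) = -3 (attained at k = 2)
  C[1][1] = min over k of (A[1][0] + B[0][1] = 0 + 8 = 8, A[1][1] + B[1][1] = 2 + -4 = -2, A[1][2] + B[2][1] = -1 + 4 = 3) = -2 (attained at k = 1)
  C[1][2] = min over k of (A[1][0] + B[0][2] = 0 + -2 = -2, A[1][1] + B[1][2] = 2 + -2 = 0, A[1][2] + B[2][2] = -1 + 8 = 7) = -2 (attained at k = 0)
  C[2][0] = min over k of (A[2][0] + B[0][0] = 5 + 8 = 13, A[2][1] + B[1][0] = 0 + 2 = 2, A[2][2] + B[2][0] = 9 + -2 = 7) = 2 (attained at k = 1)
  C[2][1] = min over k of (A[2][0] + B[0][1] = 5 + 8 = 13, A[2][1] + B[1][1] = 0 + -4 = -4, A[2][2] + B[2][1] = 9 + 4 = 13) = -4 (attained at k = 1)
  C[2][2] = min over k of (A[2][0] + B[0][2] = 5 + -2 = 3, A[2][1] + B[1][2] = 0 + -2 = -2, A[2][2] + B[2][2] = 9 + 8 = 17) = -2 (attained at k = 1)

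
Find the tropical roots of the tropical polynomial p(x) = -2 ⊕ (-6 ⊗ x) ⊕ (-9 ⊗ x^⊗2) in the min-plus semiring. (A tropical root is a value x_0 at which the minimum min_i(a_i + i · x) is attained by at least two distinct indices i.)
Roots: {3, 4}

Each tropical root is a break point of the lower envelope of the lines y = a_i + i · x (there are 3 lines, with slopes 0, 1, ..., 2). Only the lines that attain the minimum somewhere contribute to roots; other lines are dominated. Here the surviving (envelope) indices are i = 2, i = 1, i = 0.
Intersections between consecutive envelope lines give the roots: for adjacent envelope indices i < j the intersection is x = (a_i − a_j) / (j − i). Reading off the sorted break points: {3, 4}.
Verification: at each break x_0, at least two indices attain the minimum of min_i(a_i + i · x_0).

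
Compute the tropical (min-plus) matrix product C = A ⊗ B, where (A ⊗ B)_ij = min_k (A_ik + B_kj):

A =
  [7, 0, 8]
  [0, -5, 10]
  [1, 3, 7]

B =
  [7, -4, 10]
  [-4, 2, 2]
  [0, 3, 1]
A ⊗ B =
  [-4, 2, 2]
  [-9, -4, -3]
  [-1, -3, 5]

Apply the min-plus product entry-by-entry:
  C[0][0] = min over k of (A[0][0] + B[0][0] = 7 + 7 = 14, A[0][1] + B[1][0] = 0 + -4 = -4, A[0][2] + B[2][0] = 8 + 0 = 8) = -4 (attained at k = 1)
  C[0][1] = min over k of (A[0][0] + B[0][1] = 7 + -4 = 3, A[0][1] + B[1][1] = 0 + 2 = 2, A[0][2] + B[2][1] = 8 + 3 = 11) = 2 (attained at k = 1)
  C[0][2] = min over k of (A[0][0] + B[0][2] = 7 + 10 = 17, A[0][1] + B[1][2] = 0 + 2 = 2, A[0][2] + B[2][2] = 8 + 1 = 9) = 2 (attained at k = 1)
  C[1][0] = min over k of (A[1][0] + B[0][0] = 0 + 7 = 7, A[1][1] + B[1][0] = -5 + -4 = -9, A[1][2] + B[2][0] = 10 + 0 = 10) = -9 (attained at k = 1)
  C[1][1] = min over k of (A[1][0] + B[0][1] = 0 + -4 = -4, A[1][1] + B[1][1] = -5 + 2 = -3, A[1][2] + B[2][1] = 10 + 3 = 13) = -4 (attained at k = 0)
  C[1][2] = min over k of (A[1][0] + B[0][2] = 0 + 10 = 10, A[1][1] + B[1][2] = -5 + 2 = -3, A[1][2] + B[2][2] = 10 + 1 = 11) = -3 (attained at k = 1)
  C[2][0] = min over k of (A[2][0] + B[0][0] = 1 + 7 = 8, A[2][1] + B[1][0] = 3 + -4 = -1, A[2][2] + B[2][0] = 7 + 0 = 7) = -1 (attained at k = 1)
  C[2][1] = min over k of (A[2][0] + B[0][1] = 1 + -4 = -3, A[2][1] + B[1][1] = 3 + 2 = 5, A[2][2] + B[2][1] = 7 + 3 = 10) = -3 (attained at k = 0)
  C[2][2] = min over k of (A[2][0] + B[0][2] = 1 + 10 = 11, A[2][1] + B[1][2] = 3 + 2 = 5, A[2][2] + B[2][2] = 7 + 1 = 8) = 5 (attained at k = 1)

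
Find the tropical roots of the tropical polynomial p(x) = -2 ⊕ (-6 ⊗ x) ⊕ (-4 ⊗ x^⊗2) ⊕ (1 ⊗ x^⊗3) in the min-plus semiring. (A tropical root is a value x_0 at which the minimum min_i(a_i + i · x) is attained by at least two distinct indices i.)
Roots: {-5, -2, 4}

Each tropical root is a break point of the lower envelope of the lines y = a_i + i · x (there are 4 lines, with slopes 0, 1, ..., 3). Only the lines that attain the minimum somewhere contribute to roots; other lines are dominated. Here the surviving (envelope) indices are i = 3, i = 2, i = 1, i = 0.
Intersections between consecutive envelope lines give the roots: for adjacent envelope indices i < j the intersection is x = (a_i − a_j) / (j − i). Reading off the sorted break points: {-5, -2, 4}.
Verification: at each break x_0, at least two indices attain the minimum of min_i(a_i + i · x_0).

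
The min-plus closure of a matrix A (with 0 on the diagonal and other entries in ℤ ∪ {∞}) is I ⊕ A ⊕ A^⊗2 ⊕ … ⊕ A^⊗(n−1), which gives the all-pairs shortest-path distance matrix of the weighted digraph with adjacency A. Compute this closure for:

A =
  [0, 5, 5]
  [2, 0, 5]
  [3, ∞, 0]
Closure =
  [0, 5, 5]
  [2, 0, 5]
  [3, 8, 0]

This is the Floyd-Warshall all-pairs shortest-path computation. For each intermediate vertex k = 0, 1, …, 2, update dist[i][j] ← min(dist[i][j], dist[i][k] + dist[k][j]). The final matrix gives, for each (i, j), the minimum total weight of any directed path from i to j (possibly empty when i = j).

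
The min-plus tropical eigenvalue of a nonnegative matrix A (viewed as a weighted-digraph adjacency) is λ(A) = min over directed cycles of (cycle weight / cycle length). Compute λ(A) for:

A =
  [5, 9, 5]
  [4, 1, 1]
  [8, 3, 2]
λ(A) = 1

Enumerate directed cycles and compute their means (weight / length). Sample:
  cycle 0 → 0: weight = 5, length = 1, mean = 5/1 ≈ 5.000
  cycle 1 → 1: weight = 1, length = 1, mean = 1/1 ≈ 1.000
  cycle 2 → 2: weight = 2, length = 1, mean = 2/1 ≈ 2.000
  cycle 0 → 1 → 0: weight = 13, length = 2, mean = 13/2 ≈ 6.500
  cycle 0 → 2 → 0: weight = 13, length = 2, mean = 13/2 ≈ 6.500
  cycle 1 → 0 → 1: weight = 13, length = 2, mean = 13/2 ≈ 6.500
Minimum mean = 1.000, attained e.g. along the cycle 1 → 1 with weight 1 and length 1. So λ(A) = 1/1 = 1.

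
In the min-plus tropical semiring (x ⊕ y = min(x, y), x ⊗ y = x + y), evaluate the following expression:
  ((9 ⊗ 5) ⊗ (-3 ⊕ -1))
((9 ⊗ 5) ⊗ (-3 ⊕ -1)) = 11

Expand innermost to outermost. Recall ⊕ takes the minimum of its arguments and ⊗ takes their sum. Working out the expression ((9 ⊗ 5) ⊗ (-3 ⊕ -1)) gives 11.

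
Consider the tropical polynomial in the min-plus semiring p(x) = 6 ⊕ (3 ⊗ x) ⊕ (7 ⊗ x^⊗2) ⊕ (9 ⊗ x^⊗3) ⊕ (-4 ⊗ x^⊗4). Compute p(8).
p(8) = 6

A tropical monomial a ⊗ x^⊗i evaluates to a + i · x. Evaluating each term at x = 8:
  Term 0 contributes 6 + 0 · 8 = 6
  Term 1 contributes 3 + 1 · 8 = 11
  Term 2 contributes 7 + 2 · 8 = 23
  Term 3 contributes 9 + 3 · 8 = 33
  Term 4 contributes -4 + 4 · 8 = 28
p(8) = ⊕ of these = min[6, 11, 23, 33, 28] = 6.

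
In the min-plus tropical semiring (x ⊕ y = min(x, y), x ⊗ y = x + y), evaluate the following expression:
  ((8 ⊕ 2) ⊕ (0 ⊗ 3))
((8 ⊕ 2) ⊕ (0 ⊗ 3)) = 2

Expand innermost to outermost. Recall ⊕ takes the minimum of its arguments and ⊗ takes their sum. Working out the expression ((8 ⊕ 2) ⊕ (0 ⊗ 3)) gives 2.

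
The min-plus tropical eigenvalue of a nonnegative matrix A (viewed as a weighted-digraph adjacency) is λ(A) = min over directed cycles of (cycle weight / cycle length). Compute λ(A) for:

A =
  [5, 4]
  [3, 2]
λ(A) = 2

Enumerate directed cycles and compute their means (weight / length). Sample:
  cycle 0 → 0: weight = 5, length = 1, mean = 5/1 ≈ 5.000
  cycle 1 → 1: weight = 2, length = 1, mean = 2/1 ≈ 2.000
  cycle 0 → 1 → 0: weight = 7, length = 2, mean = 7/2 ≈ 3.500
  cycle 1 → 0 → 1: weight = 7, length = 2, mean = 7/2 ≈ 3.500
Minimum mean = 2.000, attained e.g. along the cycle 1 → 1 with weight 2 and length 1. So λ(A) = 2/1 = 2.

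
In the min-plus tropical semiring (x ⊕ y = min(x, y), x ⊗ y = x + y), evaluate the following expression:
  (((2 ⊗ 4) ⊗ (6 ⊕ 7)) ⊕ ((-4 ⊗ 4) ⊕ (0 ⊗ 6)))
(((2 ⊗ 4) ⊗ (6 ⊕ 7)) ⊕ ((-4 ⊗ 4) ⊕ (0 ⊗ 6))) = 0

Expand innermost to outermost. Recall ⊕ takes the minimum of its arguments and ⊗ takes their sum. Working out the expression (((2 ⊗ 4) ⊗ (6 ⊕ 7)) ⊕ ((-4 ⊗ 4) ⊕ (0 ⊗ 6))) gives 0.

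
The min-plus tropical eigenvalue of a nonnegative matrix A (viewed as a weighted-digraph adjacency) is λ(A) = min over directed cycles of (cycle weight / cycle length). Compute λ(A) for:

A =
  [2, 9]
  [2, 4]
λ(A) = 2

Enumerate directed cycles and compute their means (weight / length). Sample:
  cycle 0 → 0: weight = 2, length = 1, mean = 2/1 ≈ 2.000
  cycle 1 → 1: weight = 4, length = 1, mean = 4/1 ≈ 4.000
  cycle 0 → 1 → 0: weight = 11, length = 2, mean = 11/2 ≈ 5.500
  cycle 1 → 0 → 1: weight = 11, length = 2, mean = 11/2 ≈ 5.500
Minimum mean = 2.000, attained e.g. along the cycle 0 → 0 with weight 2 and length 1. So λ(A) = 2/1 = 2.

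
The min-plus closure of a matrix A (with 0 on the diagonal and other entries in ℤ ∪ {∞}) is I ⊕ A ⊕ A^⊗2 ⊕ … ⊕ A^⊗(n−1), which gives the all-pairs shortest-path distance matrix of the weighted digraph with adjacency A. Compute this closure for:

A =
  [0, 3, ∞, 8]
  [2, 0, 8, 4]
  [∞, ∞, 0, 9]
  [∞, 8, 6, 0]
Closure =
  [0, 3, 11, 7]
  [2, 0, 8, 4]
  [19, 17, 0, 9]
  [10, 8, 6, 0]

This is the Floyd-Warshall all-pairs shortest-path computation. For each intermediate vertex k = 0, 1, …, 3, update dist[i][j] ← min(dist[i][j], dist[i][k] + dist[k][j]). The final matrix gives, for each (i, j), the minimum total weight of any directed path from i to j (possibly empty when i = j).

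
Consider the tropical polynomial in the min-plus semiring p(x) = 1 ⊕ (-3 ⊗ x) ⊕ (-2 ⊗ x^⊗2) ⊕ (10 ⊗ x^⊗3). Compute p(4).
p(4) = 1

A tropical monomial a ⊗ x^⊗i evaluates to a + i · x. Evaluating each term at x = 4:
  Term 0 contributes 1 + 0 · 4 = 1
  Term 1 contributes -3 + 1 · 4 = 1
  Term 2 contributes -2 + 2 · 4 = 6
  Term 3 contributes 10 + 3 · 4 = 22
p(4) = ⊕ of these = min[1, 1, 6, 22] = 1.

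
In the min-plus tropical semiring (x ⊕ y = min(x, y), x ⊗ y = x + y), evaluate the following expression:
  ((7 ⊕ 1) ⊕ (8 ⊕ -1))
((7 ⊕ 1) ⊕ (8 ⊕ -1)) = -1

Expand innermost to outermost. Recall ⊕ takes the minimum of its arguments and ⊗ takes their sum. Working out the expression ((7 ⊕ 1) ⊕ (8 ⊕ -1)) gives -1.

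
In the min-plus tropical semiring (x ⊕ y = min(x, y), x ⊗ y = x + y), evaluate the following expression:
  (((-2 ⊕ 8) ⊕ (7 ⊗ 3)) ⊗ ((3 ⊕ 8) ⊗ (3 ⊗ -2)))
(((-2 ⊕ 8) ⊕ (7 ⊗ 3)) ⊗ ((3 ⊕ 8) ⊗ (3 ⊗ -2))) = 2

Expand innermost to outermost. Recall ⊕ takes the minimum of its arguments and ⊗ takes their sum. Working out the expression (((-2 ⊕ 8) ⊕ (7 ⊗ 3)) ⊗ ((3 ⊕ 8) ⊗ (3 ⊗ -2))) gives 2.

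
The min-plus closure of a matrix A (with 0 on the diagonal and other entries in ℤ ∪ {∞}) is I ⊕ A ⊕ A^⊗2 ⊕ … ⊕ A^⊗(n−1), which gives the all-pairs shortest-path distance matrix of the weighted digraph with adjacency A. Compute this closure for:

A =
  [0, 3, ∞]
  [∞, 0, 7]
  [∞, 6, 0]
Closure =
  [0, 3, 10]
  [∞, 0, 7]
  [∞, 6, 0]

This is the Floyd-Warshall all-pairs shortest-path computation. For each intermediate vertex k = 0, 1, …, 2, update dist[i][j] ← min(dist[i][j], dist[i][k] + dist[k][j]). The final matrix gives, for each (i, j), the minimum total weight of any directed path from i to j (possibly empty when i = j).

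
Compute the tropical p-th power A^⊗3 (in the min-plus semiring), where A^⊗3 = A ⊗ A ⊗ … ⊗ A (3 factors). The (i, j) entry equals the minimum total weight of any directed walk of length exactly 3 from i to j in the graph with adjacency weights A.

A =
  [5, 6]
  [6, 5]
A^⊗3 =
  [15, 16]
  [16, 15]

Each entry (A^⊗3)_ij equals the minimum over all length-3 walks i = v_0 → v_1 → … → v_3 = j of Σ_t A[v_t][v_{t+1}]. For example, for (i, j) = (0, 1) we minimise over 4 possible intermediate vertex sequences; the minimum is 16, attained along the walk 0 → 0 → 0 → 1.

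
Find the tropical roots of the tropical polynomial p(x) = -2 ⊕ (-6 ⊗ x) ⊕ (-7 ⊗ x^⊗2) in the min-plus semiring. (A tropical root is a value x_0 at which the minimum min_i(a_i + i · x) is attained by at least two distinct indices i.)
Roots: {1, 4}

Each tropical root is a break point of the lower envelope of the lines y = a_i + i · x (there are 3 lines, with slopes 0, 1, ..., 2). Only the lines that attain the minimum somewhere contribute to roots; other lines are dominated. Here the surviving (envelope) indices are i = 2, i = 1, i = 0.
Intersections between consecutive envelope lines give the roots: for adjacent envelope indices i < j the intersection is x = (a_i − a_j) / (j − i). Reading off the sorted break points: {1, 4}.
Verification: at each break x_0, at least two indices attain the minimum of min_i(a_i + i · x_0).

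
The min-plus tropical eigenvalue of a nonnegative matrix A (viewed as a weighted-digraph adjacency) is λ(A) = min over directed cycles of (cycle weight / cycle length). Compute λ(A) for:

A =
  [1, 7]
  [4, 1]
λ(A) = 1

Enumerate directed cycles and compute their means (weight / length). Sample:
  cycle 0 → 0: weight = 1, length = 1, mean = 1/1 ≈ 1.000
  cycle 1 → 1: weight = 1, length = 1, mean = 1/1 ≈ 1.000
  cycle 0 → 1 → 0: weight = 11, length = 2, mean = 11/2 ≈ 5.500
  cycle 1 → 0 → 1: weight = 11, length = 2, mean = 11/2 ≈ 5.500
Minimum mean = 1.000, attained e.g. along the cycle 0 → 0 with weight 1 and length 1. So λ(A) = 1/1 = 1.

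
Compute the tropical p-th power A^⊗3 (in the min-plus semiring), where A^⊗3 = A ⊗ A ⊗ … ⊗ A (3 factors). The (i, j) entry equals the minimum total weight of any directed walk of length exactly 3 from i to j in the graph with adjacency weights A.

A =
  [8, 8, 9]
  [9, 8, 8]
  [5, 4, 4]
A^⊗3 =
  [18, 17, 17]
  [17, 16, 16]
  [13, 12, 12]

Each entry (A^⊗3)_ij equals the minimum over all length-3 walks i = v_0 → v_1 → … → v_3 = j of Σ_t A[v_t][v_{t+1}]. For example, for (i, j) = (0, 2) we minimise over 9 possible intermediate vertex sequences; the minimum is 17, attained along the walk 0 → 2 → 2 → 2.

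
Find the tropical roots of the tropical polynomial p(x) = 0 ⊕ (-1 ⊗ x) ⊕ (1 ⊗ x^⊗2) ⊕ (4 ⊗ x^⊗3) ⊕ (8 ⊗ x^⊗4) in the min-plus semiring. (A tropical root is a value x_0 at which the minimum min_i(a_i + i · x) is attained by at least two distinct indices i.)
Roots: {-4, -3, -2, 1}

Each tropical root is a break point of the lower envelope of the lines y = a_i + i · x (there are 5 lines, with slopes 0, 1, ..., 4). Only the lines that attain the minimum somewhere contribute to roots; other lines are dominated. Here the surviving (envelope) indices are i = 4, i = 3, i = 2, i = 1, i = 0.
Intersections between consecutive envelope lines give the roots: for adjacent envelope indices i < j the intersection is x = (a_i − a_j) / (j − i). Reading off the sorted break points: {-4, -3, -2, 1}.
Verification: at each break x_0, at least two indices attain the minimum of min_i(a_i + i · x_0).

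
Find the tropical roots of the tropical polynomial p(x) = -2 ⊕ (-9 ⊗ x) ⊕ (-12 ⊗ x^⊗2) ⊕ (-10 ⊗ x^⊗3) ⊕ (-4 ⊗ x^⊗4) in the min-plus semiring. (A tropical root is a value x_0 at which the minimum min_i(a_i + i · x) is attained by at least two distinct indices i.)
Roots: {-6, -2, 3, 7}

Each tropical root is a break point of the lower envelope of the lines y = a_i + i · x (there are 5 lines, with slopes 0, 1, ..., 4). Only the lines that attain the minimum somewhere contribute to roots; other lines are dominated. Here the surviving (envelope) indices are i = 4, i = 3, i = 2, i = 1, i = 0.
Intersections between consecutive envelope lines give the roots: for adjacent envelope indices i < j the intersection is x = (a_i − a_j) / (j − i). Reading off the sorted break points: {-6, -2, 3, 7}.
Verification: at each break x_0, at least two indices attain the minimum of min_i(a_i + i · x_0).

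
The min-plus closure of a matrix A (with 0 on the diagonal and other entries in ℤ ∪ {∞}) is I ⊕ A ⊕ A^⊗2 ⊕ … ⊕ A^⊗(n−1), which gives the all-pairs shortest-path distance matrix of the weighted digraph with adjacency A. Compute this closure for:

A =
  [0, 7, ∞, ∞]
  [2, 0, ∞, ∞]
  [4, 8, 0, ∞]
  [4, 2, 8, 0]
Closure =
  [0, 7, ∞, ∞]
  [2, 0, ∞, ∞]
  [4, 8, 0, ∞]
  [4, 2, 8, 0]

This is the Floyd-Warshall all-pairs shortest-path computation. For each intermediate vertex k = 0, 1, …, 3, update dist[i][j] ← min(dist[i][j], dist[i][k] + dist[k][j]). The final matrix gives, for each (i, j), the minimum total weight of any directed path from i to j (possibly empty when i = j).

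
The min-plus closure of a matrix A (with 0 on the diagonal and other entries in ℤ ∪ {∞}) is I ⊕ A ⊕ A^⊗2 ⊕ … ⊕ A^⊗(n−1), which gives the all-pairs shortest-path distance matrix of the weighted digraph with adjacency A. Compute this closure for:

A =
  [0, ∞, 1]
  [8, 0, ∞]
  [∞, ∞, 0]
Closure =
  [0, ∞, 1]
  [8, 0, 9]
  [∞, ∞, 0]

This is the Floyd-Warshall all-pairs shortest-path computation. For each intermediate vertex k = 0, 1, …, 2, update dist[i][j] ← min(dist[i][j], dist[i][k] + dist[k][j]). The final matrix gives, for each (i, j), the minimum total weight of any directed path from i to j (possibly empty when i = j).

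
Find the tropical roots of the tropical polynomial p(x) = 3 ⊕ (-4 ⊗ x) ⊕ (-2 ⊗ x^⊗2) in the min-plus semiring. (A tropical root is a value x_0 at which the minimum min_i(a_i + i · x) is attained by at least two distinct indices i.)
Roots: {-2, 7}

Each tropical root is a break point of the lower envelope of the lines y = a_i + i · x (there are 3 lines, with slopes 0, 1, ..., 2). Only the lines that attain the minimum somewhere contribute to roots; other lines are dominated. Here the surviving (envelope) indices are i = 2, i = 1, i = 0.
Intersections between consecutive envelope lines give the roots: for adjacent envelope indices i < j the intersection is x = (a_i − a_j) / (j − i). Reading off the sorted break points: {-2, 7}.
Verification: at each break x_0, at least two indices attain the minimum of min_i(a_i + i · x_0).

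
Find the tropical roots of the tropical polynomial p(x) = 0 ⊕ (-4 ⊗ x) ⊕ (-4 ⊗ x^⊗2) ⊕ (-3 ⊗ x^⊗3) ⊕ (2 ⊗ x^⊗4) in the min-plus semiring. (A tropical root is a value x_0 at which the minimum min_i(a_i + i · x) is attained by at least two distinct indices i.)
Roots: {-5, -1, 0, 4}

Each tropical root is a break point of the lower envelope of the lines y = a_i + i · x (there are 5 lines, with slopes 0, 1, ..., 4). Only the lines that attain the minimum somewhere contribute to roots; other lines are dominated. Here the surviving (envelope) indices are i = 4, i = 3, i = 2, i = 1, i = 0.
Intersections between consecutive envelope lines give the roots: for adjacent envelope indices i < j the intersection is x = (a_i − a_j) / (j − i). Reading off the sorted break points: {-5, -1, 0, 4}.
Verification: at each break x_0, at least two indices attain the minimum of min_i(a_i + i · x_0).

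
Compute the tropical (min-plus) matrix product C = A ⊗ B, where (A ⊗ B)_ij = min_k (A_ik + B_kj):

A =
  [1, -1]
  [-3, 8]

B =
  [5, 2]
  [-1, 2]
A ⊗ B =
  [-2, 1]
  [2, -1]

Apply the min-plus product entry-by-entry:
  C[0][0] = min over k of (A[0][0] + B[0][0] = 1 + 5 = 6, A[0][1] + B[1][0] = -1 + -1 = -2) = -2 (attained at k = 1)
  C[0][1] = min over k of (A[0][0] + B[0][1] = 1 + 2 = 3, A[0][1] + B[1][1] = -1 + 2 = 1) = 1 (attained at k = 1)
  C[1][0] = min over k of (A[1][0] + B[0][0] = -3 + 5 = 2, A[1][1] + B[1][0] = 8 + -1 = 7) = 2 (attained at k = 0)
  C[1][1] = min over k of (A[1][0] + B[0][1] = -3 + 2 = -1, A[1][1] + B[1][1] = 8 + 2 = 10) = -1 (attained at k = 0)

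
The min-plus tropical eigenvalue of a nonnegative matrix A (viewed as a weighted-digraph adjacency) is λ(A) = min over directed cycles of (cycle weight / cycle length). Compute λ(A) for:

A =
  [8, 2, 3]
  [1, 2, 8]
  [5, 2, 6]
λ(A) = 3/2

Enumerate directed cycles and compute their means (weight / length). Sample:
  cycle 0 → 0: weight = 8, length = 1, mean = 8/1 ≈ 8.000
  cycle 1 → 1: weight = 2, length = 1, mean = 2/1 ≈ 2.000
  cycle 2 → 2: weight = 6, length = 1, mean = 6/1 ≈ 6.000
  cycle 0 → 1 → 0: weight = 3, length = 2, mean = 3/2 ≈ 1.500
  cycle 0 → 2 → 0: weight = 8, length = 2, mean = 8/2 ≈ 4.000
  cycle 1 → 0 → 1: weight = 3, length = 2, mean = 3/2 ≈ 1.500
Minimum mean = 1.500, attained e.g. along the cycle 0 → 1 → 0 with weight 3 and length 2. So λ(A) = 3/2 = 3/2.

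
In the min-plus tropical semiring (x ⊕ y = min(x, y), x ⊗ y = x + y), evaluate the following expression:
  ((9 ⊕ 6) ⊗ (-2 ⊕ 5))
((9 ⊕ 6) ⊗ (-2 ⊕ 5)) = 4

Expand innermost to outermost. Recall ⊕ takes the minimum of its arguments and ⊗ takes their sum. Working out the expression ((9 ⊕ 6) ⊗ (-2 ⊕ 5)) gives 4.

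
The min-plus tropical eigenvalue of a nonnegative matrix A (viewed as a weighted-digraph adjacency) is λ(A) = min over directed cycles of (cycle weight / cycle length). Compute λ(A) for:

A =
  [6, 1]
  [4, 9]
λ(A) = 5/2

Enumerate directed cycles and compute their means (weight / length). Sample:
  cycle 0 → 0: weight = 6, length = 1, mean = 6/1 ≈ 6.000
  cycle 1 → 1: weight = 9, length = 1, mean = 9/1 ≈ 9.000
  cycle 0 → 1 → 0: weight = 5, length = 2, mean = 5/2 ≈ 2.500
  cycle 1 → 0 → 1: weight = 5, length = 2, mean = 5/2 ≈ 2.500
Minimum mean = 2.500, attained e.g. along the cycle 0 → 1 → 0 with weight 5 and length 2. So λ(A) = 5/2 = 5/2.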